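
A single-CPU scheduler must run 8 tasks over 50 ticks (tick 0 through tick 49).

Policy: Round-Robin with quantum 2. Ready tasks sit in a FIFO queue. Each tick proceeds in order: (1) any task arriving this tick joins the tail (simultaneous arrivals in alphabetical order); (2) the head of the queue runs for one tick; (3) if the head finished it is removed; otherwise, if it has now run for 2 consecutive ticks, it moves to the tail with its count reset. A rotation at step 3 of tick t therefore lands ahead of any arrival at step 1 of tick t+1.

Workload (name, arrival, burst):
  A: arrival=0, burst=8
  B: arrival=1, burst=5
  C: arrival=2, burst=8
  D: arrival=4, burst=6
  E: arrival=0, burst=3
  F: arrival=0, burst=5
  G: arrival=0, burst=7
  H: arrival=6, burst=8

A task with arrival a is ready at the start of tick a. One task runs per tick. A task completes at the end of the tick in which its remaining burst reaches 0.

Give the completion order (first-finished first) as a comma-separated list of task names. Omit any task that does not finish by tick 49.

t=0: queue=[A,E,F,G] q_used=0 → run A
t=1: queue=[A,E,F,G,B] q_used=1 → run A
t=2: queue=[E,F,G,B,A,C] q_used=0 → run E
t=3: queue=[E,F,G,B,A,C] q_used=1 → run E
t=4: queue=[F,G,B,A,C,E,D] q_used=0 → run F
t=5: queue=[F,G,B,A,C,E,D] q_used=1 → run F
t=6: queue=[G,B,A,C,E,D,F,H] q_used=0 → run G
t=7: queue=[G,B,A,C,E,D,F,H] q_used=1 → run G
t=8: queue=[B,A,C,E,D,F,H,G] q_used=0 → run B
t=9: queue=[B,A,C,E,D,F,H,G] q_used=1 → run B
t=10: queue=[A,C,E,D,F,H,G,B] q_used=0 → run A
t=11: queue=[A,C,E,D,F,H,G,B] q_used=1 → run A
t=12: queue=[C,E,D,F,H,G,B,A] q_used=0 → run C
t=13: queue=[C,E,D,F,H,G,B,A] q_used=1 → run C
t=14: queue=[E,D,F,H,G,B,A,C] q_used=0 → run E
t=15: queue=[D,F,H,G,B,A,C] q_used=0 → run D
t=16: queue=[D,F,H,G,B,A,C] q_used=1 → run D
t=17: queue=[F,H,G,B,A,C,D] q_used=0 → run F
t=18: queue=[F,H,G,B,A,C,D] q_used=1 → run F
t=19: queue=[H,G,B,A,C,D,F] q_used=0 → run H
t=20: queue=[H,G,B,A,C,D,F] q_used=1 → run H
t=21: queue=[G,B,A,C,D,F,H] q_used=0 → run G
t=22: queue=[G,B,A,C,D,F,H] q_used=1 → run G
t=23: queue=[B,A,C,D,F,H,G] q_used=0 → run B
t=24: queue=[B,A,C,D,F,H,G] q_used=1 → run B
t=25: queue=[A,C,D,F,H,G,B] q_used=0 → run A
t=26: queue=[A,C,D,F,H,G,B] q_used=1 → run A
t=27: queue=[C,D,F,H,G,B,A] q_used=0 → run C
t=28: queue=[C,D,F,H,G,B,A] q_used=1 → run C
t=29: queue=[D,F,H,G,B,A,C] q_used=0 → run D
t=30: queue=[D,F,H,G,B,A,C] q_used=1 → run D
t=31: queue=[F,H,G,B,A,C,D] q_used=0 → run F
t=32: queue=[H,G,B,A,C,D] q_used=0 → run H
t=33: queue=[H,G,B,A,C,D] q_used=1 → run H
t=34: queue=[G,B,A,C,D,H] q_used=0 → run G
t=35: queue=[G,B,A,C,D,H] q_used=1 → run G
t=36: queue=[B,A,C,D,H,G] q_used=0 → run B
t=37: queue=[A,C,D,H,G] q_used=0 → run A
t=38: queue=[A,C,D,H,G] q_used=1 → run A
t=39: queue=[C,D,H,G] q_used=0 → run C
t=40: queue=[C,D,H,G] q_used=1 → run C
t=41: queue=[D,H,G,C] q_used=0 → run D
t=42: queue=[D,H,G,C] q_used=1 → run D
t=43: queue=[H,G,C] q_used=0 → run H
t=44: queue=[H,G,C] q_used=1 → run H
t=45: queue=[G,C,H] q_used=0 → run G
t=46: queue=[C,H] q_used=0 → run C
t=47: queue=[C,H] q_used=1 → run C
t=48: queue=[H] q_used=0 → run H
t=49: queue=[H] q_used=1 → run H

completion order = E, F, B, A, D, G, C, H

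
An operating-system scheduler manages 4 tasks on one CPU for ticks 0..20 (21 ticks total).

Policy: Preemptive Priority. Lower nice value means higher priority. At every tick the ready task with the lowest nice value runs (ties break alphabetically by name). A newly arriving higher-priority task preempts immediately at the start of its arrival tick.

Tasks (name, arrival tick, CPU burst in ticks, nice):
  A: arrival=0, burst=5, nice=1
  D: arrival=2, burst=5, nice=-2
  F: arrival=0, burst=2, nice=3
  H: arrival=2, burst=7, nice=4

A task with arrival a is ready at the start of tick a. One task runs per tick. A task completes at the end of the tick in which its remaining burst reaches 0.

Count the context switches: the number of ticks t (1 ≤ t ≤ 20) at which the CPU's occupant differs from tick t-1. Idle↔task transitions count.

t=0: ready={A,F} → run A
t=1: ready={A,F} → run A
t=2: ready={A,D,F,H} → run D
t=3: ready={A,D,F,H} → run D
t=4: ready={A,D,F,H} → run D
t=5: ready={A,D,F,H} → run D
t=6: ready={A,D,F,H} → run D
t=7: ready={A,F,H} → run A
t=8: ready={A,F,H} → run A
t=9: ready={A,F,H} → run A
t=10: ready={F,H} → run F
t=11: ready={F,H} → run F
t=12: ready={H} → run H
t=13: ready={H} → run H
t=14: ready={H} → run H
t=15: ready={H} → run H
t=16: ready={H} → run H
t=17: ready={H} → run H
t=18: ready={H} → run H
t=19: (idle)
t=20: (idle)

context switches = 5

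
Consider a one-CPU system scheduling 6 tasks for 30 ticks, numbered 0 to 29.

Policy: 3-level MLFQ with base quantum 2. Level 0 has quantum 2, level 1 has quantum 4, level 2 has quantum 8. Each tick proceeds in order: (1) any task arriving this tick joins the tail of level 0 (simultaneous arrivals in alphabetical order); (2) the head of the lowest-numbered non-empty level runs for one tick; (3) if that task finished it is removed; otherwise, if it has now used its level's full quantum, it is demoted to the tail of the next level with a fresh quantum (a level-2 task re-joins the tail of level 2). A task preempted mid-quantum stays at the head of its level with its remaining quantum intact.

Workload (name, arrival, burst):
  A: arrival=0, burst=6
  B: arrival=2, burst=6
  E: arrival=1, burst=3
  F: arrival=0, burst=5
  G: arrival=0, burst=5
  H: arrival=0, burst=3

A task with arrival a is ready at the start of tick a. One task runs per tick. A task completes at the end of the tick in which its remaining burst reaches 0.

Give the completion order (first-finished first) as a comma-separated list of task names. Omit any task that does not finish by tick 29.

t=0: L0/L1/L2 = AFGH/-/- → run A
t=1: L0/L1/L2 = AFGHE/-/- → run A
t=2: L0/L1/L2 = FGHEB/A/- → run F
t=3: L0/L1/L2 = FGHEB/A/- → run F
t=4: L0/L1/L2 = GHEB/AF/- → run G
t=5: L0/L1/L2 = GHEB/AF/- → run G
t=6: L0/L1/L2 = HEB/AFG/- → run H
t=7: L0/L1/L2 = HEB/AFG/- → run H
t=8: L0/L1/L2 = EB/AFGH/- → run E
t=9: L0/L1/L2 = EB/AFGH/- → run E
t=10: L0/L1/L2 = B/AFGHE/- → run B
t=11: L0/L1/L2 = B/AFGHE/- → run B
t=12: L0/L1/L2 = -/AFGHEB/- → run A
t=13: L0/L1/L2 = -/AFGHEB/- → run A
t=14: L0/L1/L2 = -/AFGHEB/- → run A
t=15: L0/L1/L2 = -/AFGHEB/- → run A
t=16: L0/L1/L2 = -/FGHEB/- → run F
t=17: L0/L1/L2 = -/FGHEB/- → run F
t=18: L0/L1/L2 = -/FGHEB/- → run F
t=19: L0/L1/L2 = -/GHEB/- → run G
t=20: L0/L1/L2 = -/GHEB/- → run G
t=21: L0/L1/L2 = -/GHEB/- → run G
t=22: L0/L1/L2 = -/HEB/- → run H
t=23: L0/L1/L2 = -/EB/- → run E
t=24: L0/L1/L2 = -/B/- → run B
t=25: L0/L1/L2 = -/B/- → run B
t=26: L0/L1/L2 = -/B/- → run B
t=27: L0/L1/L2 = -/B/- → run B
t=28: (idle)
t=29: (idle)

completion order = A, F, G, H, E, B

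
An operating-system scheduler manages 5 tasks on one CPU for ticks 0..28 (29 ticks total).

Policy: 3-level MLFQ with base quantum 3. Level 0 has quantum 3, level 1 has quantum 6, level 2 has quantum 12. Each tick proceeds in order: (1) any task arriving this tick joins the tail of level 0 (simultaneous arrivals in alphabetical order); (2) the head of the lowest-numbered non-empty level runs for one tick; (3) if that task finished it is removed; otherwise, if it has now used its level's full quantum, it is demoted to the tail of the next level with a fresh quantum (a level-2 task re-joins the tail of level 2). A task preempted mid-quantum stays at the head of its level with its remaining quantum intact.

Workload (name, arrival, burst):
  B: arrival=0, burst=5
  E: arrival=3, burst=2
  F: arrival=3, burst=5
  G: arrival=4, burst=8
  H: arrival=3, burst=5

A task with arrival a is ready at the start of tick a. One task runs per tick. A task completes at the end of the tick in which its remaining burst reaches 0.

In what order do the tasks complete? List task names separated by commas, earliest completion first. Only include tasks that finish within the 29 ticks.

completion order = E, B, F, H, G

t=0: L0/L1/L2 = B/-/- → run B
t=1: L0/L1/L2 = B/-/- → run B
t=2: L0/L1/L2 = B/-/- → run B
t=3: L0/L1/L2 = EFH/B/- → run E
t=4: L0/L1/L2 = EFHG/B/- → run E
t=5: L0/L1/L2 = FHG/B/- → run F
t=6: L0/L1/L2 = FHG/B/- → run F
t=7: L0/L1/L2 = FHG/B/- → run F
t=8: L0/L1/L2 = HG/BF/- → run H
t=9: L0/L1/L2 = HG/BF/- → run H
t=10: L0/L1/L2 = HG/BF/- → run H
t=11: L0/L1/L2 = G/BFH/- → run G
t=12: L0/L1/L2 = G/BFH/- → run G
t=13: L0/L1/L2 = G/BFH/- → run G
t=14: L0/L1/L2 = -/BFHG/- → run B
t=15: L0/L1/L2 = -/BFHG/- → run B
t=16: L0/L1/L2 = -/FHG/- → run F
t=17: L0/L1/L2 = -/FHG/- → run F
t=18: L0/L1/L2 = -/HG/- → run H
t=19: L0/L1/L2 = -/HG/- → run H
t=20: L0/L1/L2 = -/G/- → run G
t=21: L0/L1/L2 = -/G/- → run G
t=22: L0/L1/L2 = -/G/- → run G
t=23: L0/L1/L2 = -/G/- → run G
t=24: L0/L1/L2 = -/G/- → run G
t=25: (idle)
t=26: (idle)
t=27: (idle)
t=28: (idle)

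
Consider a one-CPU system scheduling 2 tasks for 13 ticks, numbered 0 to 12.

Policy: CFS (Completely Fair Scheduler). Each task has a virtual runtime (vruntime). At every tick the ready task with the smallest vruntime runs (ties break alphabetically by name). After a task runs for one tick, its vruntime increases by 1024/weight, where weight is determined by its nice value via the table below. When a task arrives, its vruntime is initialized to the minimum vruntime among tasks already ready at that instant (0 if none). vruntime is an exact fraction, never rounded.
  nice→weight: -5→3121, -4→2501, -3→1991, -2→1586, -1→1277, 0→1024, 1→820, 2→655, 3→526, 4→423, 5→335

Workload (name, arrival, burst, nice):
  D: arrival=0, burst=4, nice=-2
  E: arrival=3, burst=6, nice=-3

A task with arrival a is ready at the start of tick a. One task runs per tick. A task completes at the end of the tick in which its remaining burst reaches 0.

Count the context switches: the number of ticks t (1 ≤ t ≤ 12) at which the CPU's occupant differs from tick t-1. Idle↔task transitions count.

t=0: vr[D=0] → run D
t=1: vr[D=512/793] → run D
t=2: vr[D=1024/793] → run D
t=3: vr[D=1536/793 E=1536/793] → run D
t=4: vr[E=1536/793] → run E
t=5: vr[E=3870208/1578863] → run E
t=6: vr[E=4682240/1578863] → run E
t=7: vr[E=5494272/1578863] → run E
t=8: vr[E=6306304/1578863] → run E
t=9: vr[E=7118336/1578863] → run E
t=10: (idle)
t=11: (idle)
t=12: (idle)

context switches = 2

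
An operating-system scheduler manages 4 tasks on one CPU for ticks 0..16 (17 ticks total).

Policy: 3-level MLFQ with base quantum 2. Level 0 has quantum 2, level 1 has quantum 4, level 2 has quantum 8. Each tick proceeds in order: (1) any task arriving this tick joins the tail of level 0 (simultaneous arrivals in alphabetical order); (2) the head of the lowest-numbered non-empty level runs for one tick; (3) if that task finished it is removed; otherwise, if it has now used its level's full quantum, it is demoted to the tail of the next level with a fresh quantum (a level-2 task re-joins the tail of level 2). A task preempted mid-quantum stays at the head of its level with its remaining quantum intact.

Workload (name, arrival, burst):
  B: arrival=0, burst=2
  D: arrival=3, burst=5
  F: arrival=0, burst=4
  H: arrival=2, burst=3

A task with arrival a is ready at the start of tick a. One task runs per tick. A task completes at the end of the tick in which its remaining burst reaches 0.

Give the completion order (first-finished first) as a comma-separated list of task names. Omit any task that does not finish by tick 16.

completion order = B, F, H, D

t=0: L0/L1/L2 = BF/-/- → run B
t=1: L0/L1/L2 = BF/-/- → run B
t=2: L0/L1/L2 = FH/-/- → run F
t=3: L0/L1/L2 = FHD/-/- → run F
t=4: L0/L1/L2 = HD/F/- → run H
t=5: L0/L1/L2 = HD/F/- → run H
t=6: L0/L1/L2 = D/FH/- → run D
t=7: L0/L1/L2 = D/FH/- → run D
t=8: L0/L1/L2 = -/FHD/- → run F
t=9: L0/L1/L2 = -/FHD/- → run F
t=10: L0/L1/L2 = -/HD/- → run H
t=11: L0/L1/L2 = -/D/- → run D
t=12: L0/L1/L2 = -/D/- → run D
t=13: L0/L1/L2 = -/D/- → run D
t=14: (idle)
t=15: (idle)
t=16: (idle)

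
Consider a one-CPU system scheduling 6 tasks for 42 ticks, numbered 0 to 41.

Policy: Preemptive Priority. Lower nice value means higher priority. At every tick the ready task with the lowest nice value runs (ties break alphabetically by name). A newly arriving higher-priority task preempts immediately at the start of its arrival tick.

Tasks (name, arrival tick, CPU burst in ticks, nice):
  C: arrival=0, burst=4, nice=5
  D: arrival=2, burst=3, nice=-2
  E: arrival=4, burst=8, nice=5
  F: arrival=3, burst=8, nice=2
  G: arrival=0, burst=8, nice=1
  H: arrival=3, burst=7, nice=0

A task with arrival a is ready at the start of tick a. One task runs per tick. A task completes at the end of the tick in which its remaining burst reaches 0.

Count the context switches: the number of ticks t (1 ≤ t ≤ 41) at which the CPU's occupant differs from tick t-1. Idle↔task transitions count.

t=0: ready={C,G} → run G
t=1: ready={C,G} → run G
t=2: ready={C,D,G} → run D
t=3: ready={C,D,F,G,H} → run D
t=4: ready={C,D,E,F,G,H} → run D
t=5: ready={C,E,F,G,H} → run H
t=6: ready={C,E,F,G,H} → run H
t=7: ready={C,E,F,G,H} → run H
t=8: ready={C,E,F,G,H} → run H
t=9: ready={C,E,F,G,H} → run H
t=10: ready={C,E,F,G,H} → run H
t=11: ready={C,E,F,G,H} → run H
t=12: ready={C,E,F,G} → run G
t=13: ready={C,E,F,G} → run G
t=14: ready={C,E,F,G} → run G
t=15: ready={C,E,F,G} → run G
t=16: ready={C,E,F,G} → run G
t=17: ready={C,E,F,G} → run G
t=18: ready={C,E,F} → run F
t=19: ready={C,E,F} → run F
t=20: ready={C,E,F} → run F
t=21: ready={C,E,F} → run F
t=22: ready={C,E,F} → run F
t=23: ready={C,E,F} → run F
t=24: ready={C,E,F} → run F
t=25: ready={C,E,F} → run F
t=26: ready={C,E} → run C
t=27: ready={C,E} → run C
t=28: ready={C,E} → run C
t=29: ready={C,E} → run C
t=30: ready={E} → run E
t=31: ready={E} → run E
t=32: ready={E} → run E
t=33: ready={E} → run E
t=34: ready={E} → run E
t=35: ready={E} → run E
t=36: ready={E} → run E
t=37: ready={E} → run E
t=38: (idle)
t=39: (idle)
t=40: (idle)
t=41: (idle)

context switches = 7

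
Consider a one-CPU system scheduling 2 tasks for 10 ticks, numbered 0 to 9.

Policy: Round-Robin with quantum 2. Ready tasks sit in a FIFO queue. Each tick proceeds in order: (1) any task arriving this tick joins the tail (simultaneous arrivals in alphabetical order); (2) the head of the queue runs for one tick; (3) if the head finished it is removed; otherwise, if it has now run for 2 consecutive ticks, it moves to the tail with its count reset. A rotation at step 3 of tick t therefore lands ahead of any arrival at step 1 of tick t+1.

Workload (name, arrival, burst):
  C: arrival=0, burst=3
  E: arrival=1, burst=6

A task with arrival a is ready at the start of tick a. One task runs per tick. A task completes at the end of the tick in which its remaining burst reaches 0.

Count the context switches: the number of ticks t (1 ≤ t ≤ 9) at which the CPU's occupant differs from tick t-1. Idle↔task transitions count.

t=0: queue=[C] q_used=0 → run C
t=1: queue=[C,E] q_used=1 → run C
t=2: queue=[E,C] q_used=0 → run E
t=3: queue=[E,C] q_used=1 → run E
t=4: queue=[C,E] q_used=0 → run C
t=5: queue=[E] q_used=0 → run E
t=6: queue=[E] q_used=1 → run E
t=7: queue=[E] q_used=0 → run E
t=8: queue=[E] q_used=1 → run E
t=9: (idle)

context switches = 4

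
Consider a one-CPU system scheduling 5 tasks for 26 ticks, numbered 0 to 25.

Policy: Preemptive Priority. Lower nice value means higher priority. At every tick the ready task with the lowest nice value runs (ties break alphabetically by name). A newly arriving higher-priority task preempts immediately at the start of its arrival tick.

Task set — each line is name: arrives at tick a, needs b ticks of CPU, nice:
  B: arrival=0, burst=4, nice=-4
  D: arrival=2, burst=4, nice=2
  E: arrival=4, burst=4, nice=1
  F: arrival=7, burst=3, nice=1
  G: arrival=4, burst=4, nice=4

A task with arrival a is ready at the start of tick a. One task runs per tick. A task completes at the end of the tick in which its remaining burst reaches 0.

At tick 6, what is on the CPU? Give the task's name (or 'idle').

running at tick 6 = E

t=0: ready={B} → run B
t=1: ready={B} → run B
t=2: ready={B,D} → run B
t=3: ready={B,D} → run B
t=4: ready={D,E,G} → run E
t=5: ready={D,E,G} → run E
t=6: ready={D,E,G} → run E
t=7: ready={D,E,F,G} → run E
t=8: ready={D,F,G} → run F
t=9: ready={D,F,G} → run F
t=10: ready={D,F,G} → run F
t=11: ready={D,G} → run D
t=12: ready={D,G} → run D
t=13: ready={D,G} → run D
t=14: ready={D,G} → run D
t=15: ready={G} → run G
t=16: ready={G} → run G
t=17: ready={G} → run G
t=18: ready={G} → run G
t=19: (idle)
t=20: (idle)
t=21: (idle)
t=22: (idle)
t=23: (idle)
t=24: (idle)
t=25: (idle)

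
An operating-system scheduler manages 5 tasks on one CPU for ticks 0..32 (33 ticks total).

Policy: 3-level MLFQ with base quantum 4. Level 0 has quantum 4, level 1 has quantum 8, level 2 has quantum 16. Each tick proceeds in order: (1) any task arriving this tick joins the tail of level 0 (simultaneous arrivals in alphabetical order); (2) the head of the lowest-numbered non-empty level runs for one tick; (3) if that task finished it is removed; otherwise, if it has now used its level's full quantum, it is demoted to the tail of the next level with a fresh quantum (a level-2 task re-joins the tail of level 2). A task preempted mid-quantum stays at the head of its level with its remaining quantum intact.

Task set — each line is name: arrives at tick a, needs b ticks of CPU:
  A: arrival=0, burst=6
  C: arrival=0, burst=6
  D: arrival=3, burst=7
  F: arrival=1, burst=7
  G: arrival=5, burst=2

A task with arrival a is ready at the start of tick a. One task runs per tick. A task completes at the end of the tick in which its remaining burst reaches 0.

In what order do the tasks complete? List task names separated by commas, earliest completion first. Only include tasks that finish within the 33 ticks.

completion order = G, A, C, F, D

t=0: L0/L1/L2 = AC/-/- → run A
t=1: L0/L1/L2 = ACF/-/- → run A
t=2: L0/L1/L2 = ACF/-/- → run A
t=3: L0/L1/L2 = ACFD/-/- → run A
t=4: L0/L1/L2 = CFD/A/- → run C
t=5: L0/L1/L2 = CFDG/A/- → run C
t=6: L0/L1/L2 = CFDG/A/- → run C
t=7: L0/L1/L2 = CFDG/A/- → run C
t=8: L0/L1/L2 = FDG/AC/- → run F
t=9: L0/L1/L2 = FDG/AC/- → run F
t=10: L0/L1/L2 = FDG/AC/- → run F
t=11: L0/L1/L2 = FDG/AC/- → run F
t=12: L0/L1/L2 = DG/ACF/- → run D
t=13: L0/L1/L2 = DG/ACF/- → run D
t=14: L0/L1/L2 = DG/ACF/- → run D
t=15: L0/L1/L2 = DG/ACF/- → run D
t=16: L0/L1/L2 = G/ACFD/- → run G
t=17: L0/L1/L2 = G/ACFD/- → run G
t=18: L0/L1/L2 = -/ACFD/- → run A
t=19: L0/L1/L2 = -/ACFD/- → run A
t=20: L0/L1/L2 = -/CFD/- → run C
t=21: L0/L1/L2 = -/CFD/- → run C
t=22: L0/L1/L2 = -/FD/- → run F
t=23: L0/L1/L2 = -/FD/- → run F
t=24: L0/L1/L2 = -/FD/- → run F
t=25: L0/L1/L2 = -/D/- → run D
t=26: L0/L1/L2 = -/D/- → run D
t=27: L0/L1/L2 = -/D/- → run D
t=28: (idle)
t=29: (idle)
t=30: (idle)
t=31: (idle)
t=32: (idle)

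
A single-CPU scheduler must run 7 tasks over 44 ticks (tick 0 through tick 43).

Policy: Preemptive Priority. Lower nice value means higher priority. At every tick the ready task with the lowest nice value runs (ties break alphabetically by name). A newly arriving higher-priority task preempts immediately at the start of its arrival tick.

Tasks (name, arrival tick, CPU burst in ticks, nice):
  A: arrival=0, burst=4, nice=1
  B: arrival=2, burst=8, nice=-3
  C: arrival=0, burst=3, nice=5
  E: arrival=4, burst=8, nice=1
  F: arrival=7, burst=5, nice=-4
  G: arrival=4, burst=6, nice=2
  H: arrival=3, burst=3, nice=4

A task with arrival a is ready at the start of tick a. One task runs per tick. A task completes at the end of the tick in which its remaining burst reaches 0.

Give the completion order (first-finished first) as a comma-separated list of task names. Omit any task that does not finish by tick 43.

completion order = F, B, A, E, G, H, C

t=0: ready={A,C} → run A
t=1: ready={A,C} → run A
t=2: ready={A,B,C} → run B
t=3: ready={A,B,C,H} → run B
t=4: ready={A,B,C,E,G,H} → run B
t=5: ready={A,B,C,E,G,H} → run B
t=6: ready={A,B,C,E,G,H} → run B
t=7: ready={A,B,C,E,F,G,H} → run F
t=8: ready={A,B,C,E,F,G,H} → run F
t=9: ready={A,B,C,E,F,G,H} → run F
t=10: ready={A,B,C,E,F,G,H} → run F
t=11: ready={A,B,C,E,F,G,H} → run F
t=12: ready={A,B,C,E,G,H} → run B
t=13: ready={A,B,C,E,G,H} → run B
t=14: ready={A,B,C,E,G,H} → run B
t=15: ready={A,C,E,G,H} → run A
t=16: ready={A,C,E,G,H} → run A
t=17: ready={C,E,G,H} → run E
t=18: ready={C,E,G,H} → run E
t=19: ready={C,E,G,H} → run E
t=20: ready={C,E,G,H} → run E
t=21: ready={C,E,G,H} → run E
t=22: ready={C,E,G,H} → run E
t=23: ready={C,E,G,H} → run E
t=24: ready={C,E,G,H} → run E
t=25: ready={C,G,H} → run G
t=26: ready={C,G,H} → run G
t=27: ready={C,G,H} → run G
t=28: ready={C,G,H} → run G
t=29: ready={C,G,H} → run G
t=30: ready={C,G,H} → run G
t=31: ready={C,H} → run H
t=32: ready={C,H} → run H
t=33: ready={C,H} → run H
t=34: ready={C} → run C
t=35: ready={C} → run C
t=36: ready={C} → run C
t=37: (idle)
t=38: (idle)
t=39: (idle)
t=40: (idle)
t=41: (idle)
t=42: (idle)
t=43: (idle)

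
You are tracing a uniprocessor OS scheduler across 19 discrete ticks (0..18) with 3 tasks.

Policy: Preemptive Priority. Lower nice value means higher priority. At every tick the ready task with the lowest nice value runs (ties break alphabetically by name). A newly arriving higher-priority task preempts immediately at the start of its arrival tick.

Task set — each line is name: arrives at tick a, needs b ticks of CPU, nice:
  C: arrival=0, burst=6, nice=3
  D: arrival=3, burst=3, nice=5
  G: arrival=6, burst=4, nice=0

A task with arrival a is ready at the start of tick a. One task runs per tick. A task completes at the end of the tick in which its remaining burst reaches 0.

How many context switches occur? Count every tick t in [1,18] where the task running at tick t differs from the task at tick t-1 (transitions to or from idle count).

t=0: ready={C} → run C
t=1: ready={C} → run C
t=2: ready={C} → run C
t=3: ready={C,D} → run C
t=4: ready={C,D} → run C
t=5: ready={C,D} → run C
t=6: ready={D,G} → run G
t=7: ready={D,G} → run G
t=8: ready={D,G} → run G
t=9: ready={D,G} → run G
t=10: ready={D} → run D
t=11: ready={D} → run D
t=12: ready={D} → run D
t=13: (idle)
t=14: (idle)
t=15: (idle)
t=16: (idle)
t=17: (idle)
t=18: (idle)

context switches = 3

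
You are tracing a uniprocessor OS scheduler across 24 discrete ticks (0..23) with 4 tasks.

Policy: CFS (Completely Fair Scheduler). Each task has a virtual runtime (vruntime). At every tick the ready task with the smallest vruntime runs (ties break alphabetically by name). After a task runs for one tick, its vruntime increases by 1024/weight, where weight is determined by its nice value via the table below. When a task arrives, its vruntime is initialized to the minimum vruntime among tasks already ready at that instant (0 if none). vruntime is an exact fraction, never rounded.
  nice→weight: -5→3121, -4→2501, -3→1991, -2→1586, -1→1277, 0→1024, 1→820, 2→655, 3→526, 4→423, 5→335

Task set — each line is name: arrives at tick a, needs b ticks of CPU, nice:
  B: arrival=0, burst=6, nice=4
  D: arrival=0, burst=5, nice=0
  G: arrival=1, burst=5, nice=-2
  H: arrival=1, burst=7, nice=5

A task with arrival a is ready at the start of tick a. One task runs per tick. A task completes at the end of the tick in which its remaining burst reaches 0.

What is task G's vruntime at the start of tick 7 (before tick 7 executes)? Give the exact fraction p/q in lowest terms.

t=0: vr[B=0 D=0] → run B
t=1: vr[B=1024/423 D=0 G=0 H=0] → run D
t=2: vr[B=1024/423 D=1 G=0 H=0] → run G
t=3: vr[B=1024/423 D=1 G=512/793 H=0] → run H
t=4: vr[B=1024/423 D=1 G=512/793 H=1024/335] → run G
t=5: vr[B=1024/423 D=1 G=1024/793 H=1024/335] → run D
t=6: vr[B=1024/423 D=2 G=1024/793 H=1024/335] → run G
t=7: vr[B=1024/423 D=2 G=1536/793 H=1024/335] → run G
t=8: vr[B=1024/423 D=2 G=2048/793 H=1024/335] → run D
t=9: vr[B=1024/423 D=3 G=2048/793 H=1024/335] → run B
t=10: vr[B=2048/423 D=3 G=2048/793 H=1024/335] → run G
t=11: vr[B=2048/423 D=3 H=1024/335] → run D
t=12: vr[B=2048/423 D=4 H=1024/335] → run H
t=13: vr[B=2048/423 D=4 H=2048/335] → run D
t=14: vr[B=2048/423 H=2048/335] → run B
t=15: vr[B=1024/141 H=2048/335] → run H
t=16: vr[B=1024/141 H=3072/335] → run B
t=17: vr[B=4096/423 H=3072/335] → run H
t=18: vr[B=4096/423 H=4096/335] → run B
t=19: vr[B=5120/423 H=4096/335] → run B
t=20: vr[H=4096/335] → run H
t=21: vr[H=1024/67] → run H
t=22: vr[H=6144/335] → run H
t=23: (idle)

vruntime(G, start of tick 7) = 1536/793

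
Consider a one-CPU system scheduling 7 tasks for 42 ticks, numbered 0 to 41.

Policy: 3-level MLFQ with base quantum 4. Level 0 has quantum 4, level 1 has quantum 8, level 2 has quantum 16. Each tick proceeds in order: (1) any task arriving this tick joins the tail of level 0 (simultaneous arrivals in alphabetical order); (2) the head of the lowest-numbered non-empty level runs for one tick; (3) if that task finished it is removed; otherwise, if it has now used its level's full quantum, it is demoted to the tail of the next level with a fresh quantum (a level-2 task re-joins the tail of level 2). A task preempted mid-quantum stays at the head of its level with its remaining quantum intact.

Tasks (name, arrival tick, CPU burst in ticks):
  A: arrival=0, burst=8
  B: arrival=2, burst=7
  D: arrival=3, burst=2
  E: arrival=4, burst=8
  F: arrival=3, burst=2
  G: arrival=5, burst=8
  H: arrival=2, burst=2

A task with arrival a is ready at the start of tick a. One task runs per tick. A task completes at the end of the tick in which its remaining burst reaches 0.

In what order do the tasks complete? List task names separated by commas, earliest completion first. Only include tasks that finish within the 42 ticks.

completion order = H, D, F, A, B, E, G

t=0: L0/L1/L2 = A/-/- → run A
t=1: L0/L1/L2 = A/-/- → run A
t=2: L0/L1/L2 = ABH/-/- → run A
t=3: L0/L1/L2 = ABHDF/-/- → run A
t=4: L0/L1/L2 = BHDFE/A/- → run B
t=5: L0/L1/L2 = BHDFEG/A/- → run B
t=6: L0/L1/L2 = BHDFEG/A/- → run B
t=7: L0/L1/L2 = BHDFEG/A/- → run B
t=8: L0/L1/L2 = HDFEG/AB/- → run H
t=9: L0/L1/L2 = HDFEG/AB/- → run H
t=10: L0/L1/L2 = DFEG/AB/- → run D
t=11: L0/L1/L2 = DFEG/AB/- → run D
t=12: L0/L1/L2 = FEG/AB/- → run F
t=13: L0/L1/L2 = FEG/AB/- → run F
t=14: L0/L1/L2 = EG/AB/- → run E
t=15: L0/L1/L2 = EG/AB/- → run E
t=16: L0/L1/L2 = EG/AB/- → run E
t=17: L0/L1/L2 = EG/AB/- → run E
t=18: L0/L1/L2 = G/ABE/- → run G
t=19: L0/L1/L2 = G/ABE/- → run G
t=20: L0/L1/L2 = G/ABE/- → run G
t=21: L0/L1/L2 = G/ABE/- → run G
t=22: L0/L1/L2 = -/ABEG/- → run A
t=23: L0/L1/L2 = -/ABEG/- → run A
t=24: L0/L1/L2 = -/ABEG/- → run A
t=25: L0/L1/L2 = -/ABEG/- → run A
t=26: L0/L1/L2 = -/BEG/- → run B
t=27: L0/L1/L2 = -/BEG/- → run B
t=28: L0/L1/L2 = -/BEG/- → run B
t=29: L0/L1/L2 = -/EG/- → run E
t=30: L0/L1/L2 = -/EG/- → run E
t=31: L0/L1/L2 = -/EG/- → run E
t=32: L0/L1/L2 = -/EG/- → run E
t=33: L0/L1/L2 = -/G/- → run G
t=34: L0/L1/L2 = -/G/- → run G
t=35: L0/L1/L2 = -/G/- → run G
t=36: L0/L1/L2 = -/G/- → run G
t=37: (idle)
t=38: (idle)
t=39: (idle)
t=40: (idle)
t=41: (idle)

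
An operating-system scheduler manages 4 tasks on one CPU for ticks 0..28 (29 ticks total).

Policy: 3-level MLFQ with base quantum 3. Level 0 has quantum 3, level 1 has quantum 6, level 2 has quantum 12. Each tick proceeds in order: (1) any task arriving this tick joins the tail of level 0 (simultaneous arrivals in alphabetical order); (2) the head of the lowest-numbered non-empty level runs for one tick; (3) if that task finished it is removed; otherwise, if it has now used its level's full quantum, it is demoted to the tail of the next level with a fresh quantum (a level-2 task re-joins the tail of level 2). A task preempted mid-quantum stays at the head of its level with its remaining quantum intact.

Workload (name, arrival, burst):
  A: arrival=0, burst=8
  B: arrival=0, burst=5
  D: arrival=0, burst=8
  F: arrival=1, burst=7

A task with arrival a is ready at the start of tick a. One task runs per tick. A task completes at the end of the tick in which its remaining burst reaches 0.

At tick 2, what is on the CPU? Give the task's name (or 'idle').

t=0: L0/L1/L2 = ABD/-/- → run A
t=1: L0/L1/L2 = ABDF/-/- → run A
t=2: L0/L1/L2 = ABDF/-/- → run A
t=3: L0/L1/L2 = BDF/A/- → run B
t=4: L0/L1/L2 = BDF/A/- → run B
t=5: L0/L1/L2 = BDF/A/- → run B
t=6: L0/L1/L2 = DF/AB/- → run D
t=7: L0/L1/L2 = DF/AB/- → run D
t=8: L0/L1/L2 = DF/AB/- → run D
t=9: L0/L1/L2 = F/ABD/- → run F
t=10: L0/L1/L2 = F/ABD/- → run F
t=11: L0/L1/L2 = F/ABD/- → run F
t=12: L0/L1/L2 = -/ABDF/- → run A
t=13: L0/L1/L2 = -/ABDF/- → run A
t=14: L0/L1/L2 = -/ABDF/- → run A
t=15: L0/L1/L2 = -/ABDF/- → run A
t=16: L0/L1/L2 = -/ABDF/- → run A
t=17: L0/L1/L2 = -/BDF/- → run B
t=18: L0/L1/L2 = -/BDF/- → run B
t=19: L0/L1/L2 = -/DF/- → run D
t=20: L0/L1/L2 = -/DF/- → run D
t=21: L0/L1/L2 = -/DF/- → run D
t=22: L0/L1/L2 = -/DF/- → run D
t=23: L0/L1/L2 = -/DF/- → run D
t=24: L0/L1/L2 = -/F/- → run F
t=25: L0/L1/L2 = -/F/- → run F
t=26: L0/L1/L2 = -/F/- → run F
t=27: L0/L1/L2 = -/F/- → run F
t=28: (idle)

running at tick 2 = A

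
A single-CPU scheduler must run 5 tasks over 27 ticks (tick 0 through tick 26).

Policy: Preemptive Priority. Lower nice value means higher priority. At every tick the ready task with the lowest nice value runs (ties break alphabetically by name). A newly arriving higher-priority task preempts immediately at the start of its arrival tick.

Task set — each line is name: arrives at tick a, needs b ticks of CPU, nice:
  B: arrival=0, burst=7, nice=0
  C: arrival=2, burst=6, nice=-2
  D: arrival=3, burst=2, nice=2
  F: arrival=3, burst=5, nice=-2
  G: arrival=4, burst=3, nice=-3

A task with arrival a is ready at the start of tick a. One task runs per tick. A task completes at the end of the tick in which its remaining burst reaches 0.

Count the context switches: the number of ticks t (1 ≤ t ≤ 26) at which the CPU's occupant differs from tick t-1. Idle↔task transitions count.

context switches = 7

t=0: ready={B} → run B
t=1: ready={B} → run B
t=2: ready={B,C} → run C
t=3: ready={B,C,D,F} → run C
t=4: ready={B,C,D,F,G} → run G
t=5: ready={B,C,D,F,G} → run G
t=6: ready={B,C,D,F,G} → run G
t=7: ready={B,C,D,F} → run C
t=8: ready={B,C,D,F} → run C
t=9: ready={B,C,D,F} → run C
t=10: ready={B,C,D,F} → run C
t=11: ready={B,D,F} → run F
t=12: ready={B,D,F} → run F
t=13: ready={B,D,F} → run F
t=14: ready={B,D,F} → run F
t=15: ready={B,D,F} → run F
t=16: ready={B,D} → run B
t=17: ready={B,D} → run B
t=18: ready={B,D} → run B
t=19: ready={B,D} → run B
t=20: ready={B,D} → run B
t=21: ready={D} → run D
t=22: ready={D} → run D
t=23: (idle)
t=24: (idle)
t=25: (idle)
t=26: (idle)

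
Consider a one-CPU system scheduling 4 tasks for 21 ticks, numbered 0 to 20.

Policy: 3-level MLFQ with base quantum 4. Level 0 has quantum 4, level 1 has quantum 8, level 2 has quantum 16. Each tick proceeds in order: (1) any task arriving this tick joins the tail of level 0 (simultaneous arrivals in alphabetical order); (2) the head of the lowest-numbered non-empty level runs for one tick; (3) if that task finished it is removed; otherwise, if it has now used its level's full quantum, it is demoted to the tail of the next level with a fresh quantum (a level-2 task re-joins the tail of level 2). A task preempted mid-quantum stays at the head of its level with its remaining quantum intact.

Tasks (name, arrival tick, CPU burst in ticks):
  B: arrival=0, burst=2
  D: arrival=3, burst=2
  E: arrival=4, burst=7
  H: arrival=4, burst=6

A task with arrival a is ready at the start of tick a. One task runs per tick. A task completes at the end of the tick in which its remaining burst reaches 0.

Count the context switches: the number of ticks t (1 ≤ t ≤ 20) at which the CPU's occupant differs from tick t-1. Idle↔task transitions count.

context switches = 7

t=0: L0/L1/L2 = B/-/- → run B
t=1: L0/L1/L2 = B/-/- → run B
t=2: (idle)
t=3: L0/L1/L2 = D/-/- → run D
t=4: L0/L1/L2 = DEH/-/- → run D
t=5: L0/L1/L2 = EH/-/- → run E
t=6: L0/L1/L2 = EH/-/- → run E
t=7: L0/L1/L2 = EH/-/- → run E
t=8: L0/L1/L2 = EH/-/- → run E
t=9: L0/L1/L2 = H/E/- → run H
t=10: L0/L1/L2 = H/E/- → run H
t=11: L0/L1/L2 = H/E/- → run H
t=12: L0/L1/L2 = H/E/- → run H
t=13: L0/L1/L2 = -/EH/- → run E
t=14: L0/L1/L2 = -/EH/- → run E
t=15: L0/L1/L2 = -/EH/- → run E
t=16: L0/L1/L2 = -/H/- → run H
t=17: L0/L1/L2 = -/H/- → run H
t=18: (idle)
t=19: (idle)
t=20: (idle)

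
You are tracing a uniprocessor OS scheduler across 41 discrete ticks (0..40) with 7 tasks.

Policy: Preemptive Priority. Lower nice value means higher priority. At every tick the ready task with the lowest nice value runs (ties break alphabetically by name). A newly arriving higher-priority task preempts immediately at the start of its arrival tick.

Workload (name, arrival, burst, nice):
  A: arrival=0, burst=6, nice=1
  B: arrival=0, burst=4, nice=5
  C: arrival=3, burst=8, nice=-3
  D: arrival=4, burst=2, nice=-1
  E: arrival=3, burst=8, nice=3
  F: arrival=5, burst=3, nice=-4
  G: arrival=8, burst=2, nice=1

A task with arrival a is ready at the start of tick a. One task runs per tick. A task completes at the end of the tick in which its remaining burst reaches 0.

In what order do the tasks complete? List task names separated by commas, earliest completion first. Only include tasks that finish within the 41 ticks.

completion order = F, C, D, A, G, E, B

t=0: ready={A,B} → run A
t=1: ready={A,B} → run A
t=2: ready={A,B} → run A
t=3: ready={A,B,C,E} → run C
t=4: ready={A,B,C,D,E} → run C
t=5: ready={A,B,C,D,E,F} → run F
t=6: ready={A,B,C,D,E,F} → run F
t=7: ready={A,B,C,D,E,F} → run F
t=8: ready={A,B,C,D,E,G} → run C
t=9: ready={A,B,C,D,E,G} → run C
t=10: ready={A,B,C,D,E,G} → run C
t=11: ready={A,B,C,D,E,G} → run C
t=12: ready={A,B,C,D,E,G} → run C
t=13: ready={A,B,C,D,E,G} → run C
t=14: ready={A,B,D,E,G} → run D
t=15: ready={A,B,D,E,G} → run D
t=16: ready={A,B,E,G} → run A
t=17: ready={A,B,E,G} → run A
t=18: ready={A,B,E,G} → run A
t=19: ready={B,E,G} → run G
t=20: ready={B,E,G} → run G
t=21: ready={B,E} → run E
t=22: ready={B,E} → run E
t=23: ready={B,E} → run E
t=24: ready={B,E} → run E
t=25: ready={B,E} → run E
t=26: ready={B,E} → run E
t=27: ready={B,E} → run E
t=28: ready={B,E} → run E
t=29: ready={B} → run B
t=30: ready={B} → run B
t=31: ready={B} → run B
t=32: ready={B} → run B
t=33: (idle)
t=34: (idle)
t=35: (idle)
t=36: (idle)
t=37: (idle)
t=38: (idle)
t=39: (idle)
t=40: (idle)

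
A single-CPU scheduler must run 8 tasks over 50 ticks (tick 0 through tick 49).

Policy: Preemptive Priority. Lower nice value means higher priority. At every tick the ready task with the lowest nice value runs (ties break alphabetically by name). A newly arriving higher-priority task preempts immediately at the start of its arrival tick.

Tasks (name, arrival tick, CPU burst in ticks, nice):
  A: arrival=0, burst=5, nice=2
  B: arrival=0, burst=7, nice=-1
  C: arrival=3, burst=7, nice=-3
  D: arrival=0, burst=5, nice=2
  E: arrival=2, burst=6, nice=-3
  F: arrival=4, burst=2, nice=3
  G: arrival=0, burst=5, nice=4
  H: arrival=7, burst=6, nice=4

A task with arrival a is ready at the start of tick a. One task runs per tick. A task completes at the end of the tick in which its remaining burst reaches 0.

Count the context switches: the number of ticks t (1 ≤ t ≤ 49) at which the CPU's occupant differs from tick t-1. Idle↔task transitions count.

t=0: ready={A,B,D,G} → run B
t=1: ready={A,B,D,G} → run B
t=2: ready={A,B,D,E,G} → run E
t=3: ready={A,B,C,D,E,G} → run C
t=4: ready={A,B,C,D,E,F,G} → run C
t=5: ready={A,B,C,D,E,F,G} → run C
t=6: ready={A,B,C,D,E,F,G} → run C
t=7: ready={A,B,C,D,E,F,G,H} → run C
t=8: ready={A,B,C,D,E,F,G,H} → run C
t=9: ready={A,B,C,D,E,F,G,H} → run C
t=10: ready={A,B,D,E,F,G,H} → run E
t=11: ready={A,B,D,E,F,G,H} → run E
t=12: ready={A,B,D,E,F,G,H} → run E
t=13: ready={A,B,D,E,F,G,H} → run E
t=14: ready={A,B,D,E,F,G,H} → run E
t=15: ready={A,B,D,F,G,H} → run B
t=16: ready={A,B,D,F,G,H} → run B
t=17: ready={A,B,D,F,G,H} → run B
t=18: ready={A,B,D,F,G,H} → run B
t=19: ready={A,B,D,F,G,H} → run B
t=20: ready={A,D,F,G,H} → run A
t=21: ready={A,D,F,G,H} → run A
t=22: ready={A,D,F,G,H} → run A
t=23: ready={A,D,F,G,H} → run A
t=24: ready={A,D,F,G,H} → run A
t=25: ready={D,F,G,H} → run D
t=26: ready={D,F,G,H} → run D
t=27: ready={D,F,G,H} → run D
t=28: ready={D,F,G,H} → run D
t=29: ready={D,F,G,H} → run D
t=30: ready={F,G,H} → run F
t=31: ready={F,G,H} → run F
t=32: ready={G,H} → run G
t=33: ready={G,H} → run G
t=34: ready={G,H} → run G
t=35: ready={G,H} → run G
t=36: ready={G,H} → run G
t=37: ready={H} → run H
t=38: ready={H} → run H
t=39: ready={H} → run H
t=40: ready={H} → run H
t=41: ready={H} → run H
t=42: ready={H} → run H
t=43: (idle)
t=44: (idle)
t=45: (idle)
t=46: (idle)
t=47: (idle)
t=48: (idle)
t=49: (idle)

context switches = 10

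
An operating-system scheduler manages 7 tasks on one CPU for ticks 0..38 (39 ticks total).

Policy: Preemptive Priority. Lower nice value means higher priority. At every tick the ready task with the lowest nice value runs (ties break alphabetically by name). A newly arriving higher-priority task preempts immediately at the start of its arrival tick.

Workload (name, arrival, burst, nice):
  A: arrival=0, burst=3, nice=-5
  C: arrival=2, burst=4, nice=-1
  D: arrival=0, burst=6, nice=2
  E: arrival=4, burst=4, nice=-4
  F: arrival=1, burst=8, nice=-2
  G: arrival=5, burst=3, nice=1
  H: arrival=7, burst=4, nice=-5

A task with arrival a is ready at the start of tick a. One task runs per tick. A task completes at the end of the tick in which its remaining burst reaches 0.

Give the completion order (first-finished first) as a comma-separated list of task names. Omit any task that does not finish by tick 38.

t=0: ready={A,D} → run A
t=1: ready={A,D,F} → run A
t=2: ready={A,C,D,F} → run A
t=3: ready={C,D,F} → run F
t=4: ready={C,D,E,F} → run E
t=5: ready={C,D,E,F,G} → run E
t=6: ready={C,D,E,F,G} → run E
t=7: ready={C,D,E,F,G,H} → run H
t=8: ready={C,D,E,F,G,H} → run H
t=9: ready={C,D,E,F,G,H} → run H
t=10: ready={C,D,E,F,G,H} → run H
t=11: ready={C,D,E,F,G} → run E
t=12: ready={C,D,F,G} → run F
t=13: ready={C,D,F,G} → run F
t=14: ready={C,D,F,G} → run F
t=15: ready={C,D,F,G} → run F
t=16: ready={C,D,F,G} → run F
t=17: ready={C,D,F,G} → run F
t=18: ready={C,D,F,G} → run F
t=19: ready={C,D,G} → run C
t=20: ready={C,D,G} → run C
t=21: ready={C,D,G} → run C
t=22: ready={C,D,G} → run C
t=23: ready={D,G} → run G
t=24: ready={D,G} → run G
t=25: ready={D,G} → run G
t=26: ready={D} → run D
t=27: ready={D} → run D
t=28: ready={D} → run D
t=29: ready={D} → run D
t=30: ready={D} → run D
t=31: ready={D} → run D
t=32: (idle)
t=33: (idle)
t=34: (idle)
t=35: (idle)
t=36: (idle)
t=37: (idle)
t=38: (idle)

completion order = A, H, E, F, C, G, D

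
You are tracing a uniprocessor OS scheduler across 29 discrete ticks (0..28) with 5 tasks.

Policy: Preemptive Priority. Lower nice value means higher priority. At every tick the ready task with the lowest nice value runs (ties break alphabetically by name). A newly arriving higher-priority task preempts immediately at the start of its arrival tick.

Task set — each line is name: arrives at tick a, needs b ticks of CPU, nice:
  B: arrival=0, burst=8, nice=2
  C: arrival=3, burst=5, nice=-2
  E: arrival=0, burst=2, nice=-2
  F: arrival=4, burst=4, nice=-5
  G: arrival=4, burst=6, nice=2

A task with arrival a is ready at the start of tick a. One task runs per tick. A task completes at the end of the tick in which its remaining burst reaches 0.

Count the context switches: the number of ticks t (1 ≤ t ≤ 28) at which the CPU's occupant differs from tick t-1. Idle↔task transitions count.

t=0: ready={B,E} → run E
t=1: ready={B,E} → run E
t=2: ready={B} → run B
t=3: ready={B,C} → run C
t=4: ready={B,C,F,G} → run F
t=5: ready={B,C,F,G} → run F
t=6: ready={B,C,F,G} → run F
t=7: ready={B,C,F,G} → run F
t=8: ready={B,C,G} → run C
t=9: ready={B,C,G} → run C
t=10: ready={B,C,G} → run C
t=11: ready={B,C,G} → run C
t=12: ready={B,G} → run B
t=13: ready={B,G} → run B
t=14: ready={B,G} → run B
t=15: ready={B,G} → run B
t=16: ready={B,G} → run B
t=17: ready={B,G} → run B
t=18: ready={B,G} → run B
t=19: ready={G} → run G
t=20: ready={G} → run G
t=21: ready={G} → run G
t=22: ready={G} → run G
t=23: ready={G} → run G
t=24: ready={G} → run G
t=25: (idle)
t=26: (idle)
t=27: (idle)
t=28: (idle)

context switches = 7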